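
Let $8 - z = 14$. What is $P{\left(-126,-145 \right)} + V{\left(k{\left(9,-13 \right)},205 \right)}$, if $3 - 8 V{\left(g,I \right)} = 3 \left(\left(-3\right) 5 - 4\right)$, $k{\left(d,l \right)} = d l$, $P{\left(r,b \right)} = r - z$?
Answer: $- \frac{225}{2} \approx -112.5$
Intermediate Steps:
$z = -6$ ($z = 8 - 14 = -6$)
$P{\left(r,b \right)} = 6 + r$ ($P{\left(r,b \right)} = r - -6 = r + 6 = 6 + r$)
$V{\left(g,I \right)} = \frac{15}{2}$ ($V{\left(g,I \right)} = \frac{3}{8} - \frac{3 \left(\left(-3\right) 5 - 4\right)}{8} = \frac{3}{8} - \frac{3 \left(-15 - 4\right)}{8} = \frac{3}{8} - \frac{3 \left(-19\right)}{8} = \frac{3}{8} - - \frac{57}{8} = \frac{3}{8} + \frac{57}{8} = \frac{15}{2}$)
$P{\left(-126,-145 \right)} + V{\left(k{\left(9,-13 \right)},205 \right)} = \left(6 - 126\right) + \frac{15}{2} = -120 + \frac{15}{2} = - \frac{225}{2}$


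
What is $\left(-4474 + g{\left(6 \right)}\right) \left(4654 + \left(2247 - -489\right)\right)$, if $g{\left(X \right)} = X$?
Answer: $-33018520$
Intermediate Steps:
$\left(-4474 + g{\left(6 \right)}\right) \left(4654 + \left(2247 - -489\right)\right) = \left(-4474 + 6\right) \left(4654 + \left(2247 - -489\right)\right) = - 4468 \left(4654 + \left(2247 + 489\right)\right) = - 4468 \left(4654 + 2736\right) = \left(-4468\right) 7390 = -33018520$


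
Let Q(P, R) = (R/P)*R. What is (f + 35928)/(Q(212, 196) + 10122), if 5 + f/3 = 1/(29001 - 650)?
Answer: 26981490849/7740815285 ≈ 3.4856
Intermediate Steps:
Q(P, R) = R**2/P
f = -425262/28351 (f = -15 + 3/(29001 - 650) = -15 + 3/28351 = -425262/28351 ≈ -15.000)
(f + 35928)/(Q(212, 196) + 10122) = (-425262/28351 + 35928)/(196**2/212 + 10122) = 1018169466/(28351*((1/212)*38416 + 10122)) = 1018169466/(28351*(9604/53 + 10122)) = 1018169466/(28351*(546070/53)) = (1018169466/28351)*(53/546070) = 26981490849/7740815285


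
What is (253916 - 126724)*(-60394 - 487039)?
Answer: -69629098136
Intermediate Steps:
(253916 - 126724)*(-60394 - 487039) = 127192*(-547433) = -69629098136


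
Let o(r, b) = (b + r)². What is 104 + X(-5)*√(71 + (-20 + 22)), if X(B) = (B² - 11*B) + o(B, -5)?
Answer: 104 + 180*√73 ≈ 1641.9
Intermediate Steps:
X(B) = B² + (-5 + B)² - 11*B (X(B) = (B² - 11*B) + (-5 + B)² = B² + (-5 + B)² - 11*B)
104 + X(-5)*√(71 + (-20 + 22)) = 104 + (25 - 21*(-5) + 2*(-5)²)*√(71 + (-20 + 22)) = 104 + (25 + 105 + 2*25)*√(71 + 2) = 104 + (25 + 105 + 50)*√73 = 104 + 180*√73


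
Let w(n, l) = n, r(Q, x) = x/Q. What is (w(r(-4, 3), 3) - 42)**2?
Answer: 29241/16 ≈ 1827.6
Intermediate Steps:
(w(r(-4, 3), 3) - 42)**2 = (3/(-4) - 42)**2 = (3*(-1/4) - 42)**2 = (-3/4 - 42)**2 = (-171/4)**2 = 29241/16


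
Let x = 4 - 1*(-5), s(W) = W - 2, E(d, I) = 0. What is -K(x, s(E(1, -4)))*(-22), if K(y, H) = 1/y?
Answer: 22/9 ≈ 2.4444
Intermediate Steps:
s(W) = -2 + W
x = 9 (x = 4 + 5 = 9)
-K(x, s(E(1, -4)))*(-22) = -(-22)/9 = -1*(-22/9) = 22/9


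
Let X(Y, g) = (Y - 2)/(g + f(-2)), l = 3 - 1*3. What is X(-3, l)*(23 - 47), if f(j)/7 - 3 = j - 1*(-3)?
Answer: 30/7 ≈ 4.2857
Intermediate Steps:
f(j) = 42 + 7*j (f(j) = 21 + 7*(j - 1*(-3)) = 21 + 7*(j + 3) = 21 + 7*(3 + j) = 21 + (21 + 7*j) = 42 + 7*j)
l = 0 (l = 3 - 3 = 0)
X(Y, g) = (-2 + Y)/(28 + g) (X(Y, g) = (Y - 2)/(g + (42 + 7*(-2))) = (-2 + Y)/(g + (42 - 14)) = (-2 + Y)/(g + 28) = (-2 + Y)/(28 + g))
X(-3, l)*(23 - 47) = ((-2 - 3)/(28 + 0))*(23 - 47) = (-5/28)*(-24) = ((1/28)*(-5))*(-24) = -5/28*(-24) = 30/7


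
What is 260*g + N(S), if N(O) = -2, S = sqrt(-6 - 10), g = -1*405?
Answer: -105302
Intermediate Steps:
g = -405
S = 4*I (S = sqrt(-16) = 4*I ≈ 4.0*I)
260*g + N(S) = 260*(-405) - 2 = -105300 - 2 = -105302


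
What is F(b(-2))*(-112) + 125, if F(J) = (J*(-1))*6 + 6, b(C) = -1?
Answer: -1219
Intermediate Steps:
F(J) = 6 - 6*J (F(J) = -J*6 + 6 = -6*J + 6 = 6 - 6*J)
F(b(-2))*(-112) + 125 = (6 - 6*(-1))*(-112) + 125 = (6 + 6)*(-112) + 125 = 12*(-112) + 125 = -1344 + 125 = -1219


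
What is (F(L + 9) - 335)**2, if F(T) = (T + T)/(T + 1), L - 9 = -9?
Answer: 2775556/25 ≈ 1.1102e+5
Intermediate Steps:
L = 0 (L = 9 - 9 = 0)
F(T) = 2*T/(1 + T) (F(T) = (2*T)/(1 + T) = 2*T/(1 + T))
(F(L + 9) - 335)**2 = (2*(0 + 9)/(1 + (0 + 9)) - 335)**2 = (2*9/(1 + 9) - 335)**2 = (2*9/10 - 335)**2 = (2*9*(1/10) - 335)**2 = (9/5 - 335)**2 = (-1666/5)**2 = 2775556/25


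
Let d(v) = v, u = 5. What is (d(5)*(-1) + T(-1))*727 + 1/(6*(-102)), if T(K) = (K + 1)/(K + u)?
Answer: -2224621/612 ≈ -3635.0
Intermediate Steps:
T(K) = (1 + K)/(5 + K) (T(K) = (K + 1)/(K + 5) = (1 + K)/(5 + K))
(d(5)*(-1) + T(-1))*727 + 1/(6*(-102)) = (5*(-1) + (1 - 1)/(5 - 1))*727 + 1/(6*(-102)) = (-5 + 0/4)*727 + 1/(-612) = (-5 + (1/4)*0)*727 - 1/612 = (-5 + 0)*727 - 1/612 = -5*727 - 1/612 = -3635 - 1/612 = -2224621/612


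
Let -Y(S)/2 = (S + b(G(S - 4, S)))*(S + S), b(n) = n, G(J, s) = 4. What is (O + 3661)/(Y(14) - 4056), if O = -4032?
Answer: 371/5064 ≈ 0.073262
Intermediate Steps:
Y(S) = -4*S*(4 + S) (Y(S) = -2*(S + 4)*(S + S) = -2*(4 + S)*2*S = -4*S*(4 + S))
(O + 3661)/(Y(14) - 4056) = (-4032 + 3661)/(-4*14*(4 + 14) - 4056) = -371/(-4*14*18 - 4056) = -371/(-1008 - 4056) = -371/(-5064) = -371*(-1/5064) = 371/5064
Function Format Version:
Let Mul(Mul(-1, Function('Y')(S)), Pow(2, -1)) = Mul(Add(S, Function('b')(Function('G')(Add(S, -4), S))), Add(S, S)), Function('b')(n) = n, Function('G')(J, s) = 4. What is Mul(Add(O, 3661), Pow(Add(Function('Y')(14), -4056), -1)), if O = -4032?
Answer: Rational(371, 5064) ≈ 0.073262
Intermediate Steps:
Function('Y')(S) = Mul(-4, S, Add(4, S)) (Function('Y')(S) = Mul(-2, Mul(Add(S, 4), Add(S, S))) = Mul(-2, Mul(Add(4, S), Mul(2, S))) = Mul(-2, Mul(2, S, Add(4, S))) = Mul(-4, S, Add(4, S)))
Mul(Add(O, 3661), Pow(Add(Function('Y')(14), -4056), -1)) = Mul(Add(-4032, 3661), Pow(Add(Mul(-4, 14, Add(4, 14)), -4056), -1)) = Mul(-371, Pow(Add(Mul(-4, 14, 18), -4056), -1)) = Mul(-371, Pow(Add(-1008, -4056), -1)) = Mul(-371, Pow(-5064, -1)) = Mul(-371, Rational(-1, 5064)) = Rational(371, 5064)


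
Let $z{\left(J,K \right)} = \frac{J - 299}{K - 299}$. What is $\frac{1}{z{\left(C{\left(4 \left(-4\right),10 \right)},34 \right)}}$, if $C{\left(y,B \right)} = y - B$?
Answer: $\frac{53}{65} \approx 0.81538$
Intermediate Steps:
$z{\left(J,K \right)} = \frac{-299 + J}{-299 + K}$
$\frac{1}{z{\left(C{\left(4 \left(-4\right),10 \right)},34 \right)}} = \frac{1}{\frac{1}{-299 + 34} \left(-299 + \left(4 \left(-4\right) - 10\right)\right)} = \frac{1}{\frac{1}{-265} \left(-299 - 26\right)} = \frac{1}{\left(- \frac{1}{265}\right) \left(-299 - 26\right)} = \frac{1}{\left(- \frac{1}{265}\right) \left(-325\right)} = \frac{1}{\frac{65}{53}} = \frac{53}{65}$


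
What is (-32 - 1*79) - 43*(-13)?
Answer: 448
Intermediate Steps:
(-32 - 1*79) - 43*(-13) = (-32 - 79) + 559 = -111 + 559 = 448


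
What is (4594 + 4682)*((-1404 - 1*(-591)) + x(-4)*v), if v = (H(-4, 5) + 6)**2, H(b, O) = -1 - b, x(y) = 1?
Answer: -6790032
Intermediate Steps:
v = 81 (v = ((-1 - 1*(-4)) + 6)**2 = ((-1 + 4) + 6)**2 = (3 + 6)**2 = 9**2 = 81)
(4594 + 4682)*((-1404 - 1*(-591)) + x(-4)*v) = (4594 + 4682)*((-1404 - 1*(-591)) + 1*81) = 9276*((-1404 + 591) + 81) = 9276*(-813 + 81) = 9276*(-732) = -6790032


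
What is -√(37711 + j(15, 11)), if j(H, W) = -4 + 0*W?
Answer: -√37707 ≈ -194.18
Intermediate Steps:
j(H, W) = -4 (j(H, W) = -4 + 0 = -4)
-√(37711 + j(15, 11)) = -√(37711 - 4) = -√37707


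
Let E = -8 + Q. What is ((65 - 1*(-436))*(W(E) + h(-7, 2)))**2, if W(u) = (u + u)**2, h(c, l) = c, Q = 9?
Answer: 2259009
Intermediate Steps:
E = 1 (E = -8 + 9 = 1)
W(u) = 4*u**2 (W(u) = (2*u)**2 = 4*u**2)
((65 - 1*(-436))*(W(E) + h(-7, 2)))**2 = ((65 - 1*(-436))*(4*1**2 - 7))**2 = ((65 + 436)*(4*1 - 7))**2 = (501*(4 - 7))**2 = (501*(-3))**2 = (-1503)**2 = 2259009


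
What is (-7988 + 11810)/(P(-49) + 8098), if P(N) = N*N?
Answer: 3822/10499 ≈ 0.36403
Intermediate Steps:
P(N) = N**2
(-7988 + 11810)/(P(-49) + 8098) = (-7988 + 11810)/((-49)**2 + 8098) = 3822/(2401 + 8098) = 3822/10499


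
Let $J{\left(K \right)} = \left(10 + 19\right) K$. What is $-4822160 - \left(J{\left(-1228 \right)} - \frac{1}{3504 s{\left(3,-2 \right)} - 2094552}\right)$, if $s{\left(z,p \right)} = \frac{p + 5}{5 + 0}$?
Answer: $- \frac{50078052239909}{10462248} \approx -4.7865 \cdot 10^{6}$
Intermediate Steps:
$s{\left(z,p \right)} = 1 + \frac{p}{5}$ ($s{\left(z,p \right)} = \frac{5 + p}{5} = \left(5 + p\right) \frac{1}{5} = 1 + \frac{p}{5}$)
$J{\left(K \right)} = 29 K$
$-4822160 - \left(J{\left(-1228 \right)} - \frac{1}{3504 s{\left(3,-2 \right)} - 2094552}\right) = -4822160 - \left(29 \left(-1228\right) - \frac{1}{3504 \left(1 + \frac{1}{5} \left(-2\right)\right) - 2094552}\right) = -4822160 - \left(-35612 - \frac{1}{3504 \left(1 - \frac{2}{5}\right) - 2094552}\right) = -4822160 - \left(-35612 - \frac{1}{3504 \cdot \frac{3}{5} - 2094552}\right) = -4822160 - \left(-35612 - \frac{1}{\frac{10512}{5} - 2094552}\right) = -4822160 - \left(-35612 - \frac{1}{- \frac{10462248}{5}}\right) = -4822160 - \left(-35612 - - \frac{5}{10462248}\right) = -4822160 - \left(-35612 + \frac{5}{10462248}\right) = -4822160 - - \frac{372581575771}{10462248} = -4822160 + \frac{372581575771}{10462248} = - \frac{50078052239909}{10462248}$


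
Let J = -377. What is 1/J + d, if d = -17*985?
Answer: -6312866/377 ≈ -16745.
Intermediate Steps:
d = -16745
1/J + d = 1/(-377) - 16745 = -1/377 - 16745 = -6312866/377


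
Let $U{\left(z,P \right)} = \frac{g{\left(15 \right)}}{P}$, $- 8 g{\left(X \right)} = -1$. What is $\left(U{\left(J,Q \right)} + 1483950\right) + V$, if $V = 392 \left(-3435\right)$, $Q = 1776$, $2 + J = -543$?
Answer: $\frac{1952605441}{14208} \approx 1.3743 \cdot 10^{5}$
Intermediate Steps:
$J = -545$ ($J = -2 - 543 = -545$)
$g{\left(X \right)} = \frac{1}{8}$ ($g{\left(X \right)} = \left(- \frac{1}{8}\right) \left(-1\right) = \frac{1}{8}$)
$V = -1346520$
$U{\left(z,P \right)} = \frac{1}{8 P}$
$\left(U{\left(J,Q \right)} + 1483950\right) + V = \left(\frac{1}{8 \cdot 1776} + 1483950\right) - 1346520 = \left(\frac{1}{8} \cdot \frac{1}{1776} + 1483950\right) - 1346520 = \left(\frac{1}{14208} + 1483950\right) - 1346520 = \frac{21083961601}{14208} - 1346520 = \frac{1952605441}{14208}$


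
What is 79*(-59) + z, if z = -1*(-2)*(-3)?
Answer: -4667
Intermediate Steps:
z = -6 (z = 2*(-3) = -6)
79*(-59) + z = 79*(-59) - 6 = -4661 - 6 = -4667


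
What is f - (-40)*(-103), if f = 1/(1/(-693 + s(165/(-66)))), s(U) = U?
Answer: -9631/2 ≈ -4815.5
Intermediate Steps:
f = -1391/2 (f = 1/(1/(-693 + 165/(-66))) = 1/(1/(-693 + 165*(-1/66))) = 1/(1/(-693 - 5/2)) = 1/(1/(-1391/2)) = 1/(-2/1391) = -1391/2 ≈ -695.50)
f - (-40)*(-103) = -1391/2 - (-40)*(-103) = -1391/2 - 1*4120 = -1391/2 - 4120 = -9631/2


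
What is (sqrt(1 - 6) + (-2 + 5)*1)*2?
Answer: 6 + 2*I*sqrt(5) ≈ 6.0 + 4.4721*I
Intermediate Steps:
(sqrt(1 - 6) + (-2 + 5)*1)*2 = (sqrt(-5) + 3*1)*2 = (I*sqrt(5) + 3)*2 = (3 + I*sqrt(5))*2 = 6 + 2*I*sqrt(5)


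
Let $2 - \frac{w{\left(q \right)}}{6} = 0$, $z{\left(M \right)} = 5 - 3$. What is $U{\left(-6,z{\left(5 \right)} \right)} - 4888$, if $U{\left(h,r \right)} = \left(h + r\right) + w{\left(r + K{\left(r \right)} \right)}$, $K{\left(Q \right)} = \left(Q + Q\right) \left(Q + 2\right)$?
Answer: $-4880$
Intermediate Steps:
$K{\left(Q \right)} = 2 Q \left(2 + Q\right)$
$z{\left(M \right)} = 2$
$w{\left(q \right)} = 12$ ($w{\left(q \right)} = 12 - 0 = 12 + 0 = 12$)
$U{\left(h,r \right)} = 12 + h + r$ ($U{\left(h,r \right)} = \left(h + r\right) + 12 = 12 + h + r$)
$U{\left(-6,z{\left(5 \right)} \right)} - 4888 = \left(12 - 6 + 2\right) - 4888 = 8 - 4888 = -4880$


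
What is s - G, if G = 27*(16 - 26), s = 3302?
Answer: 3572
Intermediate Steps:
G = -270 (G = 27*(-10) = -270)
s - G = 3302 - 1*(-270) = 3302 + 270 = 3572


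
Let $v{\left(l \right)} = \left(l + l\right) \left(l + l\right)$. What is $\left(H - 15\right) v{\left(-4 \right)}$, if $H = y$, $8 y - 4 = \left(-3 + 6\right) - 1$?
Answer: $-912$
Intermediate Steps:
$y = \frac{3}{4}$ ($y = \frac{1}{2} + \frac{\left(-3 + 6\right) - 1}{8} = \frac{1}{2} + \frac{3 - 1}{8} = \frac{1}{2} + \frac{1}{8} \cdot 2 = \frac{1}{2} + \frac{1}{4} = \frac{3}{4} \approx 0.75$)
$v{\left(l \right)} = 4 l^{2}$ ($v{\left(l \right)} = 2 l 2 l = 4 l^{2}$)
$H = \frac{3}{4} \approx 0.75$
$\left(H - 15\right) v{\left(-4 \right)} = \left(\frac{3}{4} - 15\right) 4 \left(-4\right)^{2} = - \frac{57 \cdot 4 \cdot 16}{4} = \left(- \frac{57}{4}\right) 64 = -912$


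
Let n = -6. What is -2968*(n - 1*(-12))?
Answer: -17808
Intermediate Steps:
-2968*(n - 1*(-12)) = -2968*(-6 - 1*(-12)) = -2968*(-6 + 12) = -2968*6 = -17808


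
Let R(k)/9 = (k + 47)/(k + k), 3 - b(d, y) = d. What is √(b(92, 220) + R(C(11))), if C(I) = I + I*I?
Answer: I*√160490/44 ≈ 9.1048*I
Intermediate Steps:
b(d, y) = 3 - d
C(I) = I + I²
R(k) = 9*(47 + k)/(2*k) (R(k) = 9*((k + 47)/(k + k)) = 9*((47 + k)/((2*k))) = 9*((47 + k)*(1/(2*k))) = 9*((47 + k)/(2*k)) = 9*(47 + k)/(2*k))
√(b(92, 220) + R(C(11))) = √((3 - 1*92) + 9*(47 + 11*(1 + 11))/(2*((11*(1 + 11))))) = √((3 - 92) + 9*(47 + 11*12)/(2*((11*12)))) = √(-89 + (9/2)*(47 + 132)/132) = √(-89 + (9/2)*(1/132)*179) = √(-89 + 537/88) = √(-7295/88) = I*√160490/44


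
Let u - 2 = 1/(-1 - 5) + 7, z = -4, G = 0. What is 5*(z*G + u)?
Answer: 265/6 ≈ 44.167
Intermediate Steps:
u = 53/6 (u = 2 + (1/(-1 - 5) + 7) = 2 + (1/(-6) + 7) = 2 + (-⅙ + 7) = 2 + 41/6 = 53/6 ≈ 8.8333)
5*(z*G + u) = 5*(-4*0 + 53/6) = 5*(0 + 53/6) = 5*(53/6) = 265/6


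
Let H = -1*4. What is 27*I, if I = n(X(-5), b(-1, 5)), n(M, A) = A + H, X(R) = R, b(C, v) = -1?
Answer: -135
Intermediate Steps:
H = -4
n(M, A) = -4 + A (n(M, A) = A - 4 = -4 + A)
I = -5 (I = -4 - 1 = -5)
27*I = 27*(-5) = -135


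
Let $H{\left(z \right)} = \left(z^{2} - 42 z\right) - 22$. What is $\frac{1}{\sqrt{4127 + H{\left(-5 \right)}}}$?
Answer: $\frac{\sqrt{1085}}{2170} \approx 0.015179$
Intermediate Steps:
$H{\left(z \right)} = -22 + z^{2} - 42 z$
$\frac{1}{\sqrt{4127 + H{\left(-5 \right)}}} = \frac{1}{\sqrt{4127 - \left(-188 - 25\right)}} = \frac{1}{\sqrt{4127 + \left(-22 + 25 + 210\right)}} = \frac{1}{\sqrt{4127 + 213}} = \frac{1}{\sqrt{4340}} = \frac{1}{2 \sqrt{1085}} = \frac{\sqrt{1085}}{2170}$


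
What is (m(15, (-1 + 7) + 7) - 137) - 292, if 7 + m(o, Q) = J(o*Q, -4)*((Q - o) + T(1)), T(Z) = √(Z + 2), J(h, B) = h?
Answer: -826 + 195*√3 ≈ -488.25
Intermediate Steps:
T(Z) = √(2 + Z)
m(o, Q) = -7 + Q*o*(Q + √3 - o) (m(o, Q) = -7 + (o*Q)*((Q - o) + √(2 + 1)) = -7 + (Q*o)*((Q - o) + √3) = -7 + (Q*o)*(Q + √3 - o) = -7 + Q*o*(Q + √3 - o))
(m(15, (-1 + 7) + 7) - 137) - 292 = ((-7 + 15*((-1 + 7) + 7)² - 1*((-1 + 7) + 7)*15² + ((-1 + 7) + 7)*15*√3) - 137) - 292 = ((-7 + 15*(6 + 7)² - 1*(6 + 7)*225 + (6 + 7)*15*√3) - 137) - 292 = ((-7 + 15*13² - 1*13*225 + 13*15*√3) - 137) - 292 = ((-7 + 15*169 - 2925 + 195*√3) - 137) - 292 = ((-7 + 2535 - 2925 + 195*√3) - 137) - 292 = ((-397 + 195*√3) - 137) - 292 = (-534 + 195*√3) - 292 = -826 + 195*√3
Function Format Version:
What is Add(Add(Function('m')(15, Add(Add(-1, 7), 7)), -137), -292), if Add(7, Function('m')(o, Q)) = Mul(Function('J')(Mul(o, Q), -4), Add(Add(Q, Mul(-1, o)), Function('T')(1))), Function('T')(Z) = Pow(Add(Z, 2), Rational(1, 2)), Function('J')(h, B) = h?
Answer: Add(-826, Mul(195, Pow(3, Rational(1, 2)))) ≈ -488.25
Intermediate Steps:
Function('T')(Z) = Pow(Add(2, Z), Rational(1, 2))
Function('m')(o, Q) = Add(-7, Mul(Q, o, Add(Q, Pow(3, Rational(1, 2)), Mul(-1, o)))) (Function('m')(o, Q) = Add(-7, Mul(Mul(o, Q), Add(Add(Q, Mul(-1, o)), Pow(Add(2, 1), Rational(1, 2))))) = Add(-7, Mul(Mul(Q, o), Add(Add(Q, Mul(-1, o)), Pow(3, Rational(1, 2))))) = Add(-7, Mul(Mul(Q, o), Add(Q, Pow(3, Rational(1, 2)), Mul(-1, o)))) = Add(-7, Mul(Q, o, Add(Q, Pow(3, Rational(1, 2)), Mul(-1, o)))))
Add(Add(Function('m')(15, Add(Add(-1, 7), 7)), -137), -292) = Add(Add(Add(-7, Mul(15, Pow(Add(Add(-1, 7), 7), 2)), Mul(-1, Add(Add(-1, 7), 7), Pow(15, 2)), Mul(Add(Add(-1, 7), 7), 15, Pow(3, Rational(1, 2)))), -137), -292) = Add(Add(Add(-7, Mul(15, Pow(Add(6, 7), 2)), Mul(-1, Add(6, 7), 225), Mul(Add(6, 7), 15, Pow(3, Rational(1, 2)))), -137), -292) = Add(Add(Add(-7, Mul(15, Pow(13, 2)), Mul(-1, 13, 225), Mul(13, 15, Pow(3, Rational(1, 2)))), -137), -292) = Add(Add(Add(-7, Mul(15, 169), -2925, Mul(195, Pow(3, Rational(1, 2)))), -137), -292) = Add(Add(Add(-7, 2535, -2925, Mul(195, Pow(3, Rational(1, 2)))), -137), -292) = Add(Add(Add(-397, Mul(195, Pow(3, Rational(1, 2)))), -137), -292) = Add(Add(-534, Mul(195, Pow(3, Rational(1, 2)))), -292) = Add(-826, Mul(195, Pow(3, Rational(1, 2))))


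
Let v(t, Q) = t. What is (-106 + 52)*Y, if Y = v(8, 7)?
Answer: -432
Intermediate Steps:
Y = 8
(-106 + 52)*Y = (-106 + 52)*8 = -54*8 = -432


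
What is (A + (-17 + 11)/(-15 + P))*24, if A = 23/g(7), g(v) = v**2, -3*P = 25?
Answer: 4272/245 ≈ 17.437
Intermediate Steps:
P = -25/3 (P = -1/3*25 = -25/3 ≈ -8.3333)
A = 23/49 (A = 23/(7**2) = 23/49 ≈ 0.46939)
(A + (-17 + 11)/(-15 + P))*24 = (23/49 + (-17 + 11)/(-15 - 25/3))*24 = (23/49 - 6/(-70/3))*24 = (23/49 - 6*(-3/70))*24 = (23/49 + 9/35)*24 = (178/245)*24 = 4272/245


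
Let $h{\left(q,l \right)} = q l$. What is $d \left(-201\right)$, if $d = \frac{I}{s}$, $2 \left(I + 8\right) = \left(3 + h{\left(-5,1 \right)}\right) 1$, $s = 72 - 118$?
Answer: $- \frac{1809}{46} \approx -39.326$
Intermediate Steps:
$h{\left(q,l \right)} = l q$
$s = -46$ ($s = 72 - 118 = -46$)
$I = -9$ ($I = -8 + \frac{\left(3 + 1 \left(-5\right)\right) 1}{2} = -8 + \frac{\left(3 - 5\right) 1}{2} = -8 + \frac{\left(-2\right) 1}{2} = -8 + \frac{1}{2} \left(-2\right) = -8 - 1 = -9$)
$d = \frac{9}{46}$ ($d = - \frac{9}{-46} = \left(-9\right) \left(- \frac{1}{46}\right) = \frac{9}{46} \approx 0.19565$)
$d \left(-201\right) = \frac{9}{46} \left(-201\right) = - \frac{1809}{46}$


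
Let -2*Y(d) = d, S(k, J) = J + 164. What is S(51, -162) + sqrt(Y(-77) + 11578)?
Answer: 2 + sqrt(46466)/2 ≈ 109.78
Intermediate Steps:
S(k, J) = 164 + J
Y(d) = -d/2
S(51, -162) + sqrt(Y(-77) + 11578) = (164 - 162) + sqrt(-1/2*(-77) + 11578) = 2 + sqrt(77/2 + 11578) = 2 + sqrt(23233/2) = 2 + sqrt(46466)/2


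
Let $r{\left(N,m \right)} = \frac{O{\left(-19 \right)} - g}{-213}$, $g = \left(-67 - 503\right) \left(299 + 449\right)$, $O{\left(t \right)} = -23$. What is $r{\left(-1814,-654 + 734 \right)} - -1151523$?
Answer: $\frac{244848062}{213} \approx 1.1495 \cdot 10^{6}$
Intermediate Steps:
$g = -426360$ ($g = \left(-570\right) 748 = -426360$)
$r{\left(N,m \right)} = - \frac{426337}{213}$ ($r{\left(N,m \right)} = \frac{-23 - -426360}{-213} = \left(-23 + 426360\right) \left(- \frac{1}{213}\right) = 426337 \left(- \frac{1}{213}\right) = - \frac{426337}{213}$)
$r{\left(-1814,-654 + 734 \right)} - -1151523 = - \frac{426337}{213} - -1151523 = - \frac{426337}{213} + 1151523 = \frac{244848062}{213}$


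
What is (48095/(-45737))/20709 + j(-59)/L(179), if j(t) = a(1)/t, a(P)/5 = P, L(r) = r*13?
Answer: -14783500/169542988407 ≈ -8.7196e-5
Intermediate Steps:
L(r) = 13*r
a(P) = 5*P
j(t) = 5/t (j(t) = (5*1)/t = 5/t)
(48095/(-45737))/20709 + j(-59)/L(179) = (48095/(-45737))/20709 + (5/(-59))/((13*179)) = (48095*(-1/45737))*(1/20709) + (5*(-1/59))/2327 = -48095/45737*1/20709 - 5/59*1/2327 = -48095/947167533 - 5/137293 = -14783500/169542988407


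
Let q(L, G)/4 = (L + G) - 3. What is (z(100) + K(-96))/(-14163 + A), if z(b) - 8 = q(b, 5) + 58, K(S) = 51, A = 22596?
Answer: 175/2811 ≈ 0.062255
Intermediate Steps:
q(L, G) = -12 + 4*G + 4*L (q(L, G) = 4*((L + G) - 3) = 4*((G + L) - 3) = 4*(-3 + G + L) = -12 + 4*G + 4*L)
z(b) = 74 + 4*b (z(b) = 8 + ((-12 + 4*5 + 4*b) + 58) = 8 + ((-12 + 20 + 4*b) + 58) = 8 + ((8 + 4*b) + 58) = 8 + (66 + 4*b) = 74 + 4*b)
(z(100) + K(-96))/(-14163 + A) = ((74 + 4*100) + 51)/(-14163 + 22596) = ((74 + 400) + 51)/8433 = (474 + 51)*(1/8433) = 525*(1/8433) = 175/2811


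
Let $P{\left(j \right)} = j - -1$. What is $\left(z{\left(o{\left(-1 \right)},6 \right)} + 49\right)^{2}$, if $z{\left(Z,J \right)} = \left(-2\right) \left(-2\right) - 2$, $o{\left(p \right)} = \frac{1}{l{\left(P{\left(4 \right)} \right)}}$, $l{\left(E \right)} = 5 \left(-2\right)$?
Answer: $2601$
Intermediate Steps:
$P{\left(j \right)} = 1 + j$ ($P{\left(j \right)} = j + 1 = 1 + j$)
$l{\left(E \right)} = -10$
$o{\left(p \right)} = - \frac{1}{10}$ ($o{\left(p \right)} = \frac{1}{-10} = - \frac{1}{10}$)
$z{\left(Z,J \right)} = 2$ ($z{\left(Z,J \right)} = 4 - 2 = 2$)
$\left(z{\left(o{\left(-1 \right)},6 \right)} + 49\right)^{2} = \left(2 + 49\right)^{2} = 51^{2} = 2601$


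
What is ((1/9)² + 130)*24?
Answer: 84248/27 ≈ 3120.3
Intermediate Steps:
((1/9)² + 130)*24 = ((⅑)² + 130)*24 = (1/81 + 130)*24 = (10531/81)*24 = 84248/27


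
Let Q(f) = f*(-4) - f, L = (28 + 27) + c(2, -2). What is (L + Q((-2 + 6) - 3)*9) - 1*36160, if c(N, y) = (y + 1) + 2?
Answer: -36149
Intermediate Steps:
c(N, y) = 3 + y (c(N, y) = (1 + y) + 2 = 3 + y)
L = 56 (L = (28 + 27) + (3 - 2) = 55 + 1 = 56)
Q(f) = -5*f (Q(f) = -4*f - f = -5*f)
(L + Q((-2 + 6) - 3)*9) - 1*36160 = (56 - 5*((-2 + 6) - 3)*9) - 1*36160 = (56 - 5*(4 - 3)*9) - 36160 = (56 - 5*1*9) - 36160 = (56 - 5*9) - 36160 = (56 - 45) - 36160 = 11 - 36160 = -36149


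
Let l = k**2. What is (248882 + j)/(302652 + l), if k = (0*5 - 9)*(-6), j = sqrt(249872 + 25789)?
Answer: 124441/152784 + sqrt(30629)/101856 ≈ 0.81621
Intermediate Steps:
j = 3*sqrt(30629) (j = sqrt(275661) = 3*sqrt(30629) ≈ 525.03)
k = 54 (k = (0 - 9)*(-6) = -9*(-6) = 54)
l = 2916 (l = 54**2 = 2916)
(248882 + j)/(302652 + l) = (248882 + 3*sqrt(30629))/(302652 + 2916) = (248882 + 3*sqrt(30629))/305568 = (248882 + 3*sqrt(30629))*(1/305568) = 124441/152784 + sqrt(30629)/101856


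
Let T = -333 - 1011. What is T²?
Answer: 1806336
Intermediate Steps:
T = -1344
T² = (-1344)² = 1806336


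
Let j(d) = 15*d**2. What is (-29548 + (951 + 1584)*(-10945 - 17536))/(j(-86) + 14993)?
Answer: -72228883/125933 ≈ -573.55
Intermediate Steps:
(-29548 + (951 + 1584)*(-10945 - 17536))/(j(-86) + 14993) = (-29548 + (951 + 1584)*(-10945 - 17536))/(15*(-86)**2 + 14993) = (-29548 + 2535*(-28481))/(15*7396 + 14993) = (-29548 - 72199335)/(110940 + 14993) = -72228883/125933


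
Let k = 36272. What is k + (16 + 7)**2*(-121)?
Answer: -27737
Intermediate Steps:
k + (16 + 7)**2*(-121) = 36272 + (16 + 7)**2*(-121) = 36272 + 23**2*(-121) = 36272 + 529*(-121) = 36272 - 64009 = -27737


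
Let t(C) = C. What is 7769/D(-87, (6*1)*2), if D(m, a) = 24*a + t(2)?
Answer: 7769/290 ≈ 26.790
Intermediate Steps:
D(m, a) = 2 + 24*a (D(m, a) = 24*a + 2 = 2 + 24*a)
7769/D(-87, (6*1)*2) = 7769/(2 + 24*((6*1)*2)) = 7769/(2 + 24*(6*2)) = 7769/(2 + 24*12) = 7769/(2 + 288) = 7769/290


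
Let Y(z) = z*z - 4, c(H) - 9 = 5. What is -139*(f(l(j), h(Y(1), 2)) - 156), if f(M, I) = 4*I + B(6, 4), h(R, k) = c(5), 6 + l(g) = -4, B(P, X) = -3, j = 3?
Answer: 14317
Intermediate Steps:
l(g) = -10 (l(g) = -6 - 4 = -10)
c(H) = 14 (c(H) = 9 + 5 = 14)
Y(z) = -4 + z² (Y(z) = z² - 4 = -4 + z²)
h(R, k) = 14
f(M, I) = -3 + 4*I (f(M, I) = 4*I - 3 = -3 + 4*I)
-139*(f(l(j), h(Y(1), 2)) - 156) = -139*((-3 + 4*14) - 156) = -139*((-3 + 56) - 156) = -139*(53 - 156) = -139*(-103) = 14317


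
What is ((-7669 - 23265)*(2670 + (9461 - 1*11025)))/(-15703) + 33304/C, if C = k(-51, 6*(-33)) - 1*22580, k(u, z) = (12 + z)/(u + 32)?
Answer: 7330881437904/3366990151 ≈ 2177.3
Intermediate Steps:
k(u, z) = (12 + z)/(32 + u)
C = -428834/19 (C = (12 + 6*(-33))/(32 - 51) - 1*22580 = (12 - 198)/(-19) - 22580 = -1/19*(-186) - 22580 = 186/19 - 22580 = -428834/19 ≈ -22570.)
((-7669 - 23265)*(2670 + (9461 - 1*11025)))/(-15703) + 33304/C = ((-7669 - 23265)*(2670 + (9461 - 1*11025)))/(-15703) + 33304/(-428834/19) = -30934*(2670 + (9461 - 11025))*(-1/15703) + 33304*(-19/428834) = -30934*(2670 - 1564)*(-1/15703) - 316388/214417 = -30934*1106*(-1/15703) - 316388/214417 = -34213004*(-1/15703) - 316388/214417 = 34213004/15703 - 316388/214417 = 7330881437904/3366990151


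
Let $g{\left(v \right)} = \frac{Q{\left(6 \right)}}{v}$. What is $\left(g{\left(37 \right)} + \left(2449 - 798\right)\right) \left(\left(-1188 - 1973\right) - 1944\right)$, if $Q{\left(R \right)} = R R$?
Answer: $- \frac{312032915}{37} \approx -8.4333 \cdot 10^{6}$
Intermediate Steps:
$Q{\left(R \right)} = R^{2}$
$g{\left(v \right)} = \frac{36}{v}$ ($g{\left(v \right)} = \frac{6^{2}}{v} = \frac{36}{v}$)
$\left(g{\left(37 \right)} + \left(2449 - 798\right)\right) \left(\left(-1188 - 1973\right) - 1944\right) = \left(\frac{36}{37} + \left(2449 - 798\right)\right) \left(\left(-1188 - 1973\right) - 1944\right) = \left(36 \cdot \frac{1}{37} + \left(2449 - 798\right)\right) \left(\left(-1188 - 1973\right) - 1944\right) = \left(\frac{36}{37} + 1651\right) \left(-3161 - 1944\right) = \frac{61123}{37} \left(-5105\right) = - \frac{312032915}{37}$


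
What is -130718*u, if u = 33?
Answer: -4313694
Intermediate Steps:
-130718*u = -130718*33 = -4313694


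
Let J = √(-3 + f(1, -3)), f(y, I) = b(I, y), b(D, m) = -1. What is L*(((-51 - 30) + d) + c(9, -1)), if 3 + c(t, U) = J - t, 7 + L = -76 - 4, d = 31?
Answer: 5394 - 174*I ≈ 5394.0 - 174.0*I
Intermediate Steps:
L = -87 (L = -7 + (-76 - 4) = -7 - 80 = -87)
f(y, I) = -1
J = 2*I (J = √(-3 - 1) = √(-4) = 2*I ≈ 2.0*I)
c(t, U) = -3 - t + 2*I (c(t, U) = -3 + (2*I - t) = -3 + (-t + 2*I) = -3 - t + 2*I)
L*(((-51 - 30) + d) + c(9, -1)) = -87*(((-51 - 30) + 31) + (-3 - 1*9 + 2*I)) = -87*((-81 + 31) + (-3 - 9 + 2*I)) = -87*(-50 + (-12 + 2*I)) = -87*(-62 + 2*I) = 5394 - 174*I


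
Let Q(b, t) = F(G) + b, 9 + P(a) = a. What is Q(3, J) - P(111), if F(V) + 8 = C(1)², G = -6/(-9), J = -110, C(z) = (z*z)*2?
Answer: -103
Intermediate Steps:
P(a) = -9 + a
C(z) = 2*z² (C(z) = z²*2 = 2*z²)
G = ⅔ (G = -6*(-⅑) = ⅔ ≈ 0.66667)
F(V) = -4 (F(V) = -8 + (2*1²)² = -8 + (2*1)² = -8 + 2² = -8 + 4 = -4)
Q(b, t) = -4 + b
Q(3, J) - P(111) = (-4 + 3) - (-9 + 111) = -1 - 1*102 = -1 - 102 = -103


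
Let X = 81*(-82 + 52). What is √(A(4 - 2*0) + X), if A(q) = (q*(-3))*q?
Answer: I*√2478 ≈ 49.78*I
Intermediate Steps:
X = -2430 (X = 81*(-30) = -2430)
A(q) = -3*q² (A(q) = (-3*q)*q = -3*q²)
√(A(4 - 2*0) + X) = √(-3*(4 - 2*0)² - 2430) = √(-3*(4 + 0)² - 2430) = √(-3*4² - 2430) = √(-3*16 - 2430) = √(-48 - 2430) = √(-2478) = I*√2478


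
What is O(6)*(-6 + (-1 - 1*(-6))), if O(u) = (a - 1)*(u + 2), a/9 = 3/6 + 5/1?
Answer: -388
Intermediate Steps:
a = 99/2 (a = 9*(3/6 + 5/1) = 9*(3*(⅙) + 5*1) = 9*(½ + 5) = 9*(11/2) = 99/2 ≈ 49.500)
O(u) = 97 + 97*u/2 (O(u) = (99/2 - 1)*(u + 2) = 97*(2 + u)/2 = 97 + 97*u/2)
O(6)*(-6 + (-1 - 1*(-6))) = (97 + (97/2)*6)*(-6 + (-1 - 1*(-6))) = (97 + 291)*(-6 + (-1 + 6)) = 388*(-6 + 5) = 388*(-1) = -388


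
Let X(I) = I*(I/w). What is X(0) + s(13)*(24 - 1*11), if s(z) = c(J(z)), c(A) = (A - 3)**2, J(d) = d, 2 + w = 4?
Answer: 1300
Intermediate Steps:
w = 2 (w = -2 + 4 = 2)
c(A) = (-3 + A)**2
s(z) = (-3 + z)**2
X(I) = I**2/2 (X(I) = I*(I/2) = I**2/2)
X(0) + s(13)*(24 - 1*11) = (1/2)*0**2 + (-3 + 13)**2*(24 - 1*11) = (1/2)*0 + 10**2*(24 - 11) = 0 + 100*13 = 0 + 1300 = 1300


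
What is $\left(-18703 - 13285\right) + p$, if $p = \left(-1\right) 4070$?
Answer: $-36058$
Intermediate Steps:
$p = -4070$
$\left(-18703 - 13285\right) + p = \left(-18703 - 13285\right) - 4070 = -31988 - 4070 = -36058$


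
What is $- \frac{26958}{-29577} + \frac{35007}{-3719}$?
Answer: $- \frac{311715079}{36665621} \approx -8.5016$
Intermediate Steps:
$- \frac{26958}{-29577} + \frac{35007}{-3719} = \left(-26958\right) \left(- \frac{1}{29577}\right) + 35007 \left(- \frac{1}{3719}\right) = \frac{8986}{9859} - \frac{35007}{3719} = - \frac{311715079}{36665621}$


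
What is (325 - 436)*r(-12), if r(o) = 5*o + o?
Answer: 7992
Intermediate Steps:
r(o) = 6*o
(325 - 436)*r(-12) = (325 - 436)*(6*(-12)) = -111*(-72) = 7992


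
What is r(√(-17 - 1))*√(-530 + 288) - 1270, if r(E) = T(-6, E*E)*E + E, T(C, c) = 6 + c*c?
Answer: -23116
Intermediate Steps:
T(C, c) = 6 + c²
r(E) = E + E*(6 + E⁴) (r(E) = (6 + (E*E)²)*E + E = (6 + (E²)²)*E + E = (6 + E⁴)*E + E = E*(6 + E⁴) + E = E + E*(6 + E⁴))
r(√(-17 - 1))*√(-530 + 288) - 1270 = (√(-17 - 1)*(7 + (√(-17 - 1))⁴))*√(-530 + 288) - 1270 = (√(-18)*(7 + (√(-18))⁴))*√(-242) - 1270 = ((3*I*√2)*(7 + (3*I*√2)⁴))*(11*I*√2) - 1270 = ((3*I*√2)*(7 + 324))*(11*I*√2) - 1270 = ((3*I*√2)*331)*(11*I*√2) - 1270 = (993*I*√2)*(11*I*√2) - 1270 = -21846 - 1270 = -23116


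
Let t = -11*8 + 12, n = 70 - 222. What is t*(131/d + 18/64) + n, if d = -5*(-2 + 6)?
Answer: 12977/40 ≈ 324.42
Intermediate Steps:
n = -152
d = -20 (d = -5*4 = -20)
t = -76 (t = -88 + 12 = -76)
t*(131/d + 18/64) + n = -76*(131/(-20) + 18/64) - 152 = -76*(131*(-1/20) + 18*(1/64)) - 152 = -76*(-131/20 + 9/32) - 152 = -76*(-1003/160) - 152 = 19057/40 - 152 = 12977/40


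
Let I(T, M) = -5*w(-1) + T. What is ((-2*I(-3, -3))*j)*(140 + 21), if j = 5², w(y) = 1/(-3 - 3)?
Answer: 52325/3 ≈ 17442.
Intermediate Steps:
w(y) = -⅙ (w(y) = 1/(-6) = -⅙)
I(T, M) = ⅚ + T (I(T, M) = -5*(-⅙) + T = ⅚ + T)
j = 25
((-2*I(-3, -3))*j)*(140 + 21) = (-2*(⅚ - 3)*25)*(140 + 21) = (-2*(-13/6)*25)*161 = ((13/3)*25)*161 = (325/3)*161 = 52325/3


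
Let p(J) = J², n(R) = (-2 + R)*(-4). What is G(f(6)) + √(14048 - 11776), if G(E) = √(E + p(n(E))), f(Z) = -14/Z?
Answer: 4*√142 + √2683/3 ≈ 64.931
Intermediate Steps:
n(R) = 8 - 4*R
G(E) = √(E + (8 - 4*E)²)
G(f(6)) + √(14048 - 11776) = √(-14/6 + 16*(-2 - 14/6)²) + √(14048 - 11776) = √(-14*⅙ + 16*(-2 - 14*⅙)²) + √2272 = √(-7/3 + 16*(-2 - 7/3)²) + 4*√142 = √(-7/3 + 16*(-13/3)²) + 4*√142 = √(-7/3 + 16*(169/9)) + 4*√142 = √(-7/3 + 2704/9) + 4*√142 = √(2683/9) + 4*√142 = √2683/3 + 4*√142 = 4*√142 + √2683/3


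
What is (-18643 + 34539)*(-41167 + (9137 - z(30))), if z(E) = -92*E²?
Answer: 807039920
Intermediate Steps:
(-18643 + 34539)*(-41167 + (9137 - z(30))) = (-18643 + 34539)*(-41167 + (9137 - (-92)*30²)) = 15896*(-41167 + (9137 - (-92)*900)) = 15896*(-41167 + (9137 - 1*(-82800))) = 15896*(-41167 + (9137 + 82800)) = 15896*(-41167 + 91937) = 15896*50770 = 807039920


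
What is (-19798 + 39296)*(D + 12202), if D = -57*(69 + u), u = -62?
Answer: 230134894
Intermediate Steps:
D = -399 (D = -57*(69 - 62) = -57*7 = -399)
(-19798 + 39296)*(D + 12202) = (-19798 + 39296)*(-399 + 12202) = 19498*11803 = 230134894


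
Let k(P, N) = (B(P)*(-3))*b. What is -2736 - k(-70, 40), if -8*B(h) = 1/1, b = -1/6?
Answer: -43775/16 ≈ -2735.9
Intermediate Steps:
b = -1/6 (b = -1*1/6 = -1/6 ≈ -0.16667)
B(h) = -1/8 (B(h) = -1/8/1 = -1/8*1 = -1/8)
k(P, N) = -1/16 (k(P, N) = -1/8*(-3)*(-1/6) = (3/8)*(-1/6) = -1/16)
-2736 - k(-70, 40) = -2736 - 1*(-1/16) = -2736 + 1/16 = -43775/16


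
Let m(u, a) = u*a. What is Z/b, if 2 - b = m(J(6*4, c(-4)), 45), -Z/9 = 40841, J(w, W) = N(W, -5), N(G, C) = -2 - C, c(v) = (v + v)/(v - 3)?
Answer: 367569/133 ≈ 2763.7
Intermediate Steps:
c(v) = 2*v/(-3 + v) (c(v) = (2*v)/(-3 + v) = 2*v/(-3 + v))
J(w, W) = 3 (J(w, W) = -2 - 1*(-5) = -2 + 5 = 3)
m(u, a) = a*u
Z = -367569 (Z = -9*40841 = -367569)
b = -133 (b = 2 - 45*3 = 2 - 1*135 = 2 - 135 = -133)
Z/b = -367569/(-133) = -367569*(-1/133) = 367569/133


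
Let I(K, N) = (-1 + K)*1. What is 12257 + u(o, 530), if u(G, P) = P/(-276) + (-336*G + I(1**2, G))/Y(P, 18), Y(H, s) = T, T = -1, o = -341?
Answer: -14120287/138 ≈ -1.0232e+5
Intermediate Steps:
I(K, N) = -1 + K
Y(H, s) = -1
u(G, P) = 336*G - P/276 (u(G, P) = P/(-276) + (-336*G + (-1 + 1**2))/(-1) = P*(-1/276) + (-336*G + (-1 + 1))*(-1) = -P/276 + (-336*G + 0)*(-1) = -P/276 - 336*G*(-1) = -P/276 + 336*G = 336*G - P/276)
12257 + u(o, 530) = 12257 + (336*(-341) - 1/276*530) = 12257 + (-114576 - 265/138) = 12257 - 15811753/138 = -14120287/138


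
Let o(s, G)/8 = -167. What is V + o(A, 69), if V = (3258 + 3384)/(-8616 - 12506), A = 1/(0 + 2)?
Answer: -14112817/10561 ≈ -1336.3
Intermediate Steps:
A = ½ (A = 1/2 = ½ ≈ 0.50000)
o(s, G) = -1336 (o(s, G) = 8*(-167) = -1336)
V = -3321/10561 (V = 6642/(-21122) = 6642*(-1/21122) = -3321/10561 ≈ -0.31446)
V + o(A, 69) = -3321/10561 - 1336 = -14112817/10561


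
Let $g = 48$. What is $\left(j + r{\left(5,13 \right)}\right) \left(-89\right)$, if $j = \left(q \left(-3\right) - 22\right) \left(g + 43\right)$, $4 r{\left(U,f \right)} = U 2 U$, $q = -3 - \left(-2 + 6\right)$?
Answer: $\frac{13973}{2} \approx 6986.5$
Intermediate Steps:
$q = -7$ ($q = -3 - 4 = -7$)
$r{\left(U,f \right)} = \frac{U^{2}}{2}$ ($r{\left(U,f \right)} = \frac{U 2 U}{4} = \frac{2 U U}{4} = \frac{2 U^{2}}{4} = \frac{U^{2}}{2}$)
$j = -91$ ($j = \left(\left(-7\right) \left(-3\right) - 22\right) \left(48 + 43\right) = \left(21 - 22\right) 91 = \left(-1\right) 91 = -91$)
$\left(j + r{\left(5,13 \right)}\right) \left(-89\right) = \left(-91 + \frac{5^{2}}{2}\right) \left(-89\right) = \left(-91 + \frac{1}{2} \cdot 25\right) \left(-89\right) = \left(-91 + \frac{25}{2}\right) \left(-89\right) = \left(- \frac{157}{2}\right) \left(-89\right) = \frac{13973}{2}$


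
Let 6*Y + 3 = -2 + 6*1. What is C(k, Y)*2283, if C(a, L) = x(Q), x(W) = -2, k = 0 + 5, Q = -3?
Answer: -4566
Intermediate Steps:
Y = ⅙ (Y = -½ + (-2 + 6*1)/6 = -½ + (-2 + 6)/6 = -½ + (⅙)*4 = -½ + ⅔ = ⅙ ≈ 0.16667)
k = 5
C(a, L) = -2
C(k, Y)*2283 = -2*2283 = -4566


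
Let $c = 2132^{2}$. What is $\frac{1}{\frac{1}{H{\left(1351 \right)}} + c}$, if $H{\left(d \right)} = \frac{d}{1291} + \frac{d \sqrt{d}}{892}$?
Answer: $\frac{1167130608089113190474}{5305103476748604583933283991} - \frac{502125984913 \sqrt{1351}}{21220413906994418335733135964} \approx 2.2 \cdot 10^{-7}$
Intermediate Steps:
$H{\left(d \right)} = \frac{d^{\frac{3}{2}}}{892} + \frac{d}{1291}$ ($H{\left(d \right)} = d \frac{1}{1291} + d^{\frac{3}{2}} \cdot \frac{1}{892} = \frac{d}{1291} + \frac{d^{\frac{3}{2}}}{892} = \frac{d^{\frac{3}{2}}}{892} + \frac{d}{1291}$)
$c = 4545424$
$\frac{1}{\frac{1}{H{\left(1351 \right)}} + c} = \frac{1}{\frac{1}{\frac{1351^{\frac{3}{2}}}{892} + \frac{1}{1291} \cdot 1351} + 4545424} = \frac{1}{\frac{1}{\frac{1351 \sqrt{1351}}{892} + \frac{1351}{1291}} + 4545424} = \frac{1}{\frac{1}{\frac{1351}{1291} + \frac{1351 \sqrt{1351}}{892}} + 4545424} = \frac{1}{4545424 + \frac{1}{\frac{1351}{1291} + \frac{1351 \sqrt{1351}}{892}}}$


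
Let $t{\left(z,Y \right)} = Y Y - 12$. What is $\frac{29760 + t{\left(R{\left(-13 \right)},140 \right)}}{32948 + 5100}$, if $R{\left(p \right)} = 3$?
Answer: $\frac{12337}{9512} \approx 1.297$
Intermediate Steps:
$t{\left(z,Y \right)} = -12 + Y^{2}$ ($t{\left(z,Y \right)} = Y^{2} - 12 = -12 + Y^{2}$)
$\frac{29760 + t{\left(R{\left(-13 \right)},140 \right)}}{32948 + 5100} = \frac{29760 - \left(12 - 140^{2}\right)}{32948 + 5100} = \frac{29760 + \left(-12 + 19600\right)}{38048} = \left(29760 + 19588\right) \frac{1}{38048} = 49348 \cdot \frac{1}{38048} = \frac{12337}{9512}$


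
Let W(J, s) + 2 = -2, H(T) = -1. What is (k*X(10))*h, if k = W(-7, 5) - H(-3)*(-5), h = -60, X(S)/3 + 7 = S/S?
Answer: -9720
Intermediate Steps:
W(J, s) = -4 (W(J, s) = -2 - 2 = -4)
X(S) = -18 (X(S) = -21 + 3*(S/S) = -21 + 3*1 = -21 + 3 = -18)
k = -9 (k = -4 - (-1)*(-5) = -4 - 1*5 = -4 - 5 = -9)
(k*X(10))*h = -9*(-18)*(-60) = 162*(-60) = -9720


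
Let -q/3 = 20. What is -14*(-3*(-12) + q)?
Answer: 336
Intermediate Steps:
q = -60 (q = -3*20 = -60)
-14*(-3*(-12) + q) = -14*(-3*(-12) - 60) = -14*(36 - 60) = -14*(-24) = 336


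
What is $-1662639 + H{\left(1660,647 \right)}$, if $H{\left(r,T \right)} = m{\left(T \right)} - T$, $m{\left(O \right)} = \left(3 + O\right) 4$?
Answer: $-1660686$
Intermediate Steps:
$m{\left(O \right)} = 12 + 4 O$
$H{\left(r,T \right)} = 12 + 3 T$ ($H{\left(r,T \right)} = \left(12 + 4 T\right) - T = 12 + 3 T$)
$-1662639 + H{\left(1660,647 \right)} = -1662639 + \left(12 + 3 \cdot 647\right) = -1662639 + \left(12 + 1941\right) = -1662639 + 1953 = -1660686$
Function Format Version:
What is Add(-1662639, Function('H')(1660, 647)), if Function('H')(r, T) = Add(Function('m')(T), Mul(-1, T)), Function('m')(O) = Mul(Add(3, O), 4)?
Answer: -1660686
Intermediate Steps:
Function('m')(O) = Add(12, Mul(4, O))
Function('H')(r, T) = Add(12, Mul(3, T)) (Function('H')(r, T) = Add(Add(12, Mul(4, T)), Mul(-1, T)) = Add(12, Mul(3, T)))
Add(-1662639, Function('H')(1660, 647)) = Add(-1662639, Add(12, Mul(3, 647))) = Add(-1662639, Add(12, 1941)) = Add(-1662639, 1953) = -1660686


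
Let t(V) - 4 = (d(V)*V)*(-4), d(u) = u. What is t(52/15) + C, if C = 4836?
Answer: 1078184/225 ≈ 4791.9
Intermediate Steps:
t(V) = 4 - 4*V**2 (t(V) = 4 + (V*V)*(-4) = 4 + V**2*(-4) = 4 - 4*V**2)
t(52/15) + C = (4 - 4*(52/15)**2) + 4836 = (4 - 4*2704/225) + 4836 = (4 - 10816/225) + 4836 = -9916/225 + 4836 = 1078184/225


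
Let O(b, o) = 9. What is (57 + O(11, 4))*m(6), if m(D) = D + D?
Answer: 792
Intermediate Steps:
m(D) = 2*D
(57 + O(11, 4))*m(6) = (57 + 9)*(2*6) = 66*12 = 792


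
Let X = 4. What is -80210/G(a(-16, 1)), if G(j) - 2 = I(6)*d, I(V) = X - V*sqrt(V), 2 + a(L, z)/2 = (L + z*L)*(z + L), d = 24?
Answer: 1965145/28703 + 2887560*sqrt(6)/28703 ≈ 314.89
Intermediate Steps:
a(L, z) = -4 + 2*(L + z)*(L + L*z) (a(L, z) = -4 + 2*((L + z*L)*(z + L)) = -4 + 2*((L + L*z)*(L + z)) = -4 + 2*((L + z)*(L + L*z)) = -4 + 2*(L + z)*(L + L*z))
I(V) = 4 - V**(3/2) (I(V) = 4 - V*sqrt(V) = 4 - V**(3/2))
G(j) = 98 - 144*sqrt(6) (G(j) = 2 + (4 - 6**(3/2))*24 = 2 + (4 - 6*sqrt(6))*24 = 2 + (96 - 144*sqrt(6)) = 98 - 144*sqrt(6))
-80210/G(a(-16, 1)) = -80210/(98 - 144*sqrt(6))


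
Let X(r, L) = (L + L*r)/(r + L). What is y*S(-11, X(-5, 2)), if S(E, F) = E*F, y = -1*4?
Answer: 352/3 ≈ 117.33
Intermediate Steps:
X(r, L) = (L + L*r)/(L + r)
y = -4
y*S(-11, X(-5, 2)) = -(-44)*2*(1 - 5)/(2 - 5) = -(-44)*2*(-4)/(-3) = -(-44)*2*(-1/3)*(-4) = -(-44)*8/3 = -4*(-88/3) = 352/3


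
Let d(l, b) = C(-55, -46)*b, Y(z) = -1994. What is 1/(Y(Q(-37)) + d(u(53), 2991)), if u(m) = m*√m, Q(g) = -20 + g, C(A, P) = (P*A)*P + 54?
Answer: -1/347933060 ≈ -2.8741e-9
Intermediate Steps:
C(A, P) = 54 + A*P² (C(A, P) = (A*P)*P + 54 = A*P² + 54 = 54 + A*P²)
u(m) = m^(3/2)
d(l, b) = -116326*b (d(l, b) = (54 - 55*(-46)²)*b = (54 - 55*2116)*b = (54 - 116380)*b = -116326*b)
1/(Y(Q(-37)) + d(u(53), 2991)) = 1/(-1994 - 116326*2991) = 1/(-1994 - 347931066) = 1/(-347933060) = -1/347933060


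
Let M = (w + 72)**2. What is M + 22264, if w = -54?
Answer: 22588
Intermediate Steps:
M = 324 (M = (-54 + 72)**2 = 18**2 = 324)
M + 22264 = 324 + 22264 = 22588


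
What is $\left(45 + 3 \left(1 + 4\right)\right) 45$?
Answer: $2700$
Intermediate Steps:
$\left(45 + 3 \left(1 + 4\right)\right) 45 = \left(45 + 3 \cdot 5\right) 45 = \left(45 + 15\right) 45 = 60 \cdot 45 = 2700$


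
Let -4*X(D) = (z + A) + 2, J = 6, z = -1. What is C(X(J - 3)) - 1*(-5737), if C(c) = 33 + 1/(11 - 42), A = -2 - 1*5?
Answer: 178869/31 ≈ 5770.0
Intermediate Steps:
A = -7 (A = -2 - 5 = -7)
X(D) = 3/2 (X(D) = -((-1 - 7) + 2)/4 = -(-8 + 2)/4 = -1/4*(-6) = 3/2)
C(c) = 1022/31 (C(c) = 33 + 1/(-31) = 33 - 1/31 = 1022/31)
C(X(J - 3)) - 1*(-5737) = 1022/31 - 1*(-5737) = 1022/31 + 5737 = 178869/31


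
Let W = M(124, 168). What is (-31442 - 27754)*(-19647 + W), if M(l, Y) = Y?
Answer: 1153078884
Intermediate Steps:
W = 168
(-31442 - 27754)*(-19647 + W) = (-31442 - 27754)*(-19647 + 168) = -59196*(-19479) = 1153078884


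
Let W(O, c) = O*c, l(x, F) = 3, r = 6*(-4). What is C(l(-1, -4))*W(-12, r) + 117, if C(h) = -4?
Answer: -1035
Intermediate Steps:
r = -24
C(l(-1, -4))*W(-12, r) + 117 = -(-48)*(-24) + 117 = -4*288 + 117 = -1152 + 117 = -1035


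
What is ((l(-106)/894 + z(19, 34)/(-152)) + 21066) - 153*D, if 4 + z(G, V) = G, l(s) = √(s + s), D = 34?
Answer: 2411313/152 + I*√53/447 ≈ 15864.0 + 0.016287*I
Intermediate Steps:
l(s) = √2*√s (l(s) = √(2*s) = √2*√s)
z(G, V) = -4 + G
((l(-106)/894 + z(19, 34)/(-152)) + 21066) - 153*D = (((√2*√(-106))/894 + (-4 + 19)/(-152)) + 21066) - 153*34 = (((√2*(I*√106))*(1/894) + 15*(-1/152)) + 21066) - 1*5202 = (((2*I*√53)*(1/894) - 15/152) + 21066) - 5202 = ((I*√53/447 - 15/152) + 21066) - 5202 = ((-15/152 + I*√53/447) + 21066) - 5202 = (3202017/152 + I*√53/447) - 5202 = 2411313/152 + I*√53/447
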